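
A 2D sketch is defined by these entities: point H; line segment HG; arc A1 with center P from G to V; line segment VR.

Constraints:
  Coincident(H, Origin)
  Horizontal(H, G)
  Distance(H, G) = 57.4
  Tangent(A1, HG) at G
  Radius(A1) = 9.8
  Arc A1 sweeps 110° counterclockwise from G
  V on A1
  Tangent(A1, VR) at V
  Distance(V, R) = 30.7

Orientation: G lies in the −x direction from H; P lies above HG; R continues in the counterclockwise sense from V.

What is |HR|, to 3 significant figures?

72.2

H is at the origin; HG is horizontal with |HG| = 57.4 and G on the −x side, so G = (-57.4, 0.00). A1 meets HG tangentially, so PG is at right angles to HG, so P = G + (0, 9.8) = (-57.4, 9.80). On A1, G sits at bearing -90° from P; a 110° counterclockwise sweep puts V at bearing 20°, so V = P + 9.8·(cos 20°, sin 20°) = (-48.2, 13.2). Tangency of A1 to VR means the radius PV is perpendicular to VR, so VR runs along (−sin 20°, cos 20°); with |VR| = 30.7, R = (-58.7, 42.0). Then |HR| = |R − H| = 72.2.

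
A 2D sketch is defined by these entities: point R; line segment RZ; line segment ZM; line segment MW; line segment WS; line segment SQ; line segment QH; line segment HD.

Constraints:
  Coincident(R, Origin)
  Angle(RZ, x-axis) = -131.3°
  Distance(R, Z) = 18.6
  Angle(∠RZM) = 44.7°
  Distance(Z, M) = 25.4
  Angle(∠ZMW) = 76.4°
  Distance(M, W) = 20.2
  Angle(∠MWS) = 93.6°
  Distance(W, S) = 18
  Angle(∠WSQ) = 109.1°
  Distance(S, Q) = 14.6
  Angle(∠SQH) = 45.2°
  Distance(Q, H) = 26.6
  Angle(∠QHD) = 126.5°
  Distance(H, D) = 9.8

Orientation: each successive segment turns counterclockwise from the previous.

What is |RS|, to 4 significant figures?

10.85

R is at the origin; RZ runs at -131.3° with length 18.6, so Z = (-12.28, -13.97). ∠RZM = 44.7° gives ZM at 4.000° from the x-axis; with |ZM| = 25.4, M = (13.06, -12.20). ∠ZMW = 76.4° gives MW at 107.6° from the x-axis; with |MW| = 20.2, W = (6.954, 7.053). ∠MWS = 93.6° gives WS at -166.0° from the x-axis; with |WS| = 18.0, S = (-10.51, 2.698). Then |RS| = |S − R| = 10.85.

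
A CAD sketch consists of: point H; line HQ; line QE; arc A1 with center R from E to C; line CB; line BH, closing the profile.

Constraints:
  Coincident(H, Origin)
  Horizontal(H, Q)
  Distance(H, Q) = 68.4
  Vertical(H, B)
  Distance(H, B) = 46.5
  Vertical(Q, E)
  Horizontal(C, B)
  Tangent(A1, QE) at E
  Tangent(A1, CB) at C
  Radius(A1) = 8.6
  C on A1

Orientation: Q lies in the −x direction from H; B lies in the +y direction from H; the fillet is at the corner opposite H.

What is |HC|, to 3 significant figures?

75.8

H is at the origin; H and Q share the same y with |HQ| = 68.4 and Q on the −x side, so Q = (-68.4, 0.00). H and B share the same x with |HB| = 46.5 and B on the +y side, so B = (0.00, 46.5). The virtual corner opposite H is at (-68.4, 46.5). Since A1 is tangent to QE there, RE ⟂ QE and since A1 is tangent to CB there, RC ⟂ CB, with radius 8.6, so the center R sits 8.6 in from both sides at R = (-59.8, 37.9). That places the tangent points at E = (-68.4, 37.9) on QE and C = (-59.8, 46.5) on CB. Then |HC| = |C − H| = 75.8.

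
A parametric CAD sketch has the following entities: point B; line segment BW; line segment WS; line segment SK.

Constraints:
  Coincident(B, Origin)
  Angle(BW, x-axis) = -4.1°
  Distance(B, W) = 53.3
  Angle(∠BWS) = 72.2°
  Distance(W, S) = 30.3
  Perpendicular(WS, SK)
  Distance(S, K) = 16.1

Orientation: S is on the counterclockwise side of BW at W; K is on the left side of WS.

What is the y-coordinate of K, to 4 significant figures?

21.81

B is at the origin; BW runs at -4.1° with length 53.3, so W = 53.3·(cos -4.1°, sin -4.1°) = (53.16, -3.811). ∠BWS = 72.2°, so WS runs at -4.1° + (180° − 72.2°) = 103.7° from the x-axis; with |WS| = 30.3, S = W + 30.3·(cos 103.7°, sin 103.7°) = (45.99, 25.63). WS ⟂ SK; with |SK| = 16.1 on the left of WS, K = S + 16.1·(-0.9715, -0.2368) = (30.35, 21.81). So K.y = 21.81.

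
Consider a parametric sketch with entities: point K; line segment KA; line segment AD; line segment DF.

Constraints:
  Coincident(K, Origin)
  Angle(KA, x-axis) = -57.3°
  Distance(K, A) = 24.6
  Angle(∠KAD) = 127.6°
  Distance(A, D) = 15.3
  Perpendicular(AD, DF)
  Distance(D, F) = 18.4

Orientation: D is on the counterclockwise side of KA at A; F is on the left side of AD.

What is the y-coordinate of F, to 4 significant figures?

-3.675

K is at the origin; KA runs at -57.3° with length 24.6, so A = 24.6·(cos -57.3°, sin -57.3°) = (13.29, -20.70). ∠KAD = 127.6°, so AD runs at -57.3° + (180° − 127.6°) = -4.900° from the x-axis; with |AD| = 15.3, D = A + 15.3·(cos -4.900°, sin -4.900°) = (28.53, -22.01). AD is perpendicular to DF; with |DF| = 18.4 on the left of AD, F = D + 18.4·(0.08542, 0.9963) = (30.11, -3.675). So F.y = -3.675.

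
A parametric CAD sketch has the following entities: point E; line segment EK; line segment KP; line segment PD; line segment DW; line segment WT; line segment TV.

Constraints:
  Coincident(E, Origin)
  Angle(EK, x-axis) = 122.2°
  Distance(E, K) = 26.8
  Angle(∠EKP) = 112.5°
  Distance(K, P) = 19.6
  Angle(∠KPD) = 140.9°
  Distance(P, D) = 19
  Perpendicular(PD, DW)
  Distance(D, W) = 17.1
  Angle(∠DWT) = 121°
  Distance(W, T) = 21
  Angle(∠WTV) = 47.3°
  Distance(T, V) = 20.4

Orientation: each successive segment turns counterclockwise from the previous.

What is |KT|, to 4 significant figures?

22.47

PD is perpendicular to DW, so DW runs at -41.20°; with |DW| = 17.1, W = (-33.25, -6.184). ∠DWT = 121.0° gives WT at 17.80° from the x-axis; with |WT| = 21.0, T = (-13.25, 0.2357). Then |KT| = |T − K| = 22.47.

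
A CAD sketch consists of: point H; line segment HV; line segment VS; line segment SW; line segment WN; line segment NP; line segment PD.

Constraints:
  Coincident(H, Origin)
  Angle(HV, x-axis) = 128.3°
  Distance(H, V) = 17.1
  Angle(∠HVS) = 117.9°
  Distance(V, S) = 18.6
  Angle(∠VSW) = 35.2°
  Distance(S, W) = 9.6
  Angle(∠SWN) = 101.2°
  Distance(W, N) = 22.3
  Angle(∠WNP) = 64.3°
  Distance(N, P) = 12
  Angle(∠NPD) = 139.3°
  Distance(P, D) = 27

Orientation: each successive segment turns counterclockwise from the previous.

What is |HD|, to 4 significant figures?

44.00

∠WNP = 64.3° gives NP at 169.7° from the x-axis; with |NP| = 12.0, P = (-18.88, 26.22). ∠NPD = 139.3° gives PD at -149.6° from the x-axis; with |PD| = 27.0, D = (-42.16, 12.56). Then |HD| = |D − H| = 44.00.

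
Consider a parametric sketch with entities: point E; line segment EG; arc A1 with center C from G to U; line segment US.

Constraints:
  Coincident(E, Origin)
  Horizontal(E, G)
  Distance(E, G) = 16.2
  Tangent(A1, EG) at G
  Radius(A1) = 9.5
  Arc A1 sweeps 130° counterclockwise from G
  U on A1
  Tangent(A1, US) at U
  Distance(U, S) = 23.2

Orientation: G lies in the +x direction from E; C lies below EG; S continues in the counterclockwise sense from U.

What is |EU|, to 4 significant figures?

17.98

E is at the origin; EG is horizontal with |EG| = 16.2 and G on the +x side, so G = (16.20, 0.000). A1 meets EG tangentially, so CG is at right angles to EG, so C = G + (0, -9.5) = (16.20, -9.500). On A1, G sits at bearing 90° from C; a 130° counterclockwise sweep puts U at bearing 220°, so U = C + 9.5·(cos 220°, sin 220°) = (8.923, -15.61). Then |EU| = |U − E| = 17.98.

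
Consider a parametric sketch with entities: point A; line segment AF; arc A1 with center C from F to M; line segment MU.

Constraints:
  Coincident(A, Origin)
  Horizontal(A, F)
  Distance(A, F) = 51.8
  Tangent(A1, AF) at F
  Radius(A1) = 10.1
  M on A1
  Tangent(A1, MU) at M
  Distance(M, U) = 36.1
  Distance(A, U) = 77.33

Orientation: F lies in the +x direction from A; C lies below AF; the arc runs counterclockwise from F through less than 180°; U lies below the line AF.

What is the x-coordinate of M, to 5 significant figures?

43.187

A is at the origin; A and F share the same y with |AF| = 51.8 and F on the +x side, so F = (51.800, 0.0000). Since A1 is tangent to AF there, CF ⟂ AF, so C = F + (0, -10.1) = (51.800, -10.100). Since CM ⟂ MU (tangency), |CU| = √(10.1² + 36.1²) = 37.486 regardless of where M sits on A1. So U lies on both circle(A, 77.33) and circle(C, 37.486); the below-AF intersection is U = (62.042, -46.160). M is the foot of the tangent from U: M = (43.187, -15.375).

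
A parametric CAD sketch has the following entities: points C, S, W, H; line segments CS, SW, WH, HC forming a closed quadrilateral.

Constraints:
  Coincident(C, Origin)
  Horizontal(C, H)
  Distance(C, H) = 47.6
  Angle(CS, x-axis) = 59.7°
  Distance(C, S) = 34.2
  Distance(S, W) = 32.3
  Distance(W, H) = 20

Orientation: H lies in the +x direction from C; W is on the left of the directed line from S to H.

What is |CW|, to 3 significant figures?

52.1

Checks: |SW| = 32.30 ✓; |WH| = 20.00 ✓.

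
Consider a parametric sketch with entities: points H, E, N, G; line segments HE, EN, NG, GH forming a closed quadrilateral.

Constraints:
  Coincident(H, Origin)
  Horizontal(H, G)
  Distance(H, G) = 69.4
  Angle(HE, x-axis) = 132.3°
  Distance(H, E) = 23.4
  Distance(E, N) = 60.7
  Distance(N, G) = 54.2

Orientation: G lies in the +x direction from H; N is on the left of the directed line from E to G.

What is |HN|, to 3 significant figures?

58.9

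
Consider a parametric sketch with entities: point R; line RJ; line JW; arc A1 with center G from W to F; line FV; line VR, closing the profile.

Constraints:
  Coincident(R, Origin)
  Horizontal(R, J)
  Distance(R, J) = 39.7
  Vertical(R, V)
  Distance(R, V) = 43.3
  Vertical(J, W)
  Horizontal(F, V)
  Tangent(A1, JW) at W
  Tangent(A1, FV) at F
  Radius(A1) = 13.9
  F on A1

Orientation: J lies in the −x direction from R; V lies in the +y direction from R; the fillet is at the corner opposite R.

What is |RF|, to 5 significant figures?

50.404

R is at the origin; R and J share the same y with |RJ| = 39.7 and J on the −x side, so J = (-39.700, 0.0000). R and V share the same x with |RV| = 43.3 and V on the +y side, so V = (0.0000, 43.300). The virtual corner opposite R is at (-39.700, 43.300). A1 meets JW tangentially, so GW is at right angles to JW and the tangent condition forces GF to be normal to FV, with radius 13.9, so the center G sits 13.9 in from both sides at G = (-25.800, 29.400). That places the tangent points at W = (-39.700, 29.400) on JW and F = (-25.800, 43.300) on FV. Then |RF| = |F − R| = 50.404.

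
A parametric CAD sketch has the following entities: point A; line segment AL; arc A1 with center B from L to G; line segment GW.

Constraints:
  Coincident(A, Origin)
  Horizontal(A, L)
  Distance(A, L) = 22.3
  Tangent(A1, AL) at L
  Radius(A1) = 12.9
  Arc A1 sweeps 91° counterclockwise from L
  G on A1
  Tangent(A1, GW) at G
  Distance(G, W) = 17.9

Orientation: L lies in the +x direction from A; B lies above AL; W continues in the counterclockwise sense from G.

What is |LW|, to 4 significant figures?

33.48

A is at the origin; A and L share the same y with |AL| = 22.3 and L on the +x side, so L = (22.30, 0.000). A1 meets AL tangentially, so BL is at right angles to AL, so B = L + (0, 12.9) = (22.30, 12.90). On A1, L sits at bearing -90° from B; a 91° counterclockwise sweep puts G at bearing 1°, so G = B + 12.9·(cos 1°, sin 1°) = (35.20, 13.13). Tangency of A1 to GW means the radius BG is perpendicular to GW, so GW runs along (−sin 1°, cos 1°); with |GW| = 17.9, W = (34.89, 31.02). Then |LW| = |W − L| = 33.48.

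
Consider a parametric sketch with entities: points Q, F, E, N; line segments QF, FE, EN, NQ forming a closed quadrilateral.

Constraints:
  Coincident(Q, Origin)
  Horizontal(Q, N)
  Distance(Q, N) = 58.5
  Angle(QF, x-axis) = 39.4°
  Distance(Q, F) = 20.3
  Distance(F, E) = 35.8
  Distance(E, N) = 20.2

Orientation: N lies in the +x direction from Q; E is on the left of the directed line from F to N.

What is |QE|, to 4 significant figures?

54.34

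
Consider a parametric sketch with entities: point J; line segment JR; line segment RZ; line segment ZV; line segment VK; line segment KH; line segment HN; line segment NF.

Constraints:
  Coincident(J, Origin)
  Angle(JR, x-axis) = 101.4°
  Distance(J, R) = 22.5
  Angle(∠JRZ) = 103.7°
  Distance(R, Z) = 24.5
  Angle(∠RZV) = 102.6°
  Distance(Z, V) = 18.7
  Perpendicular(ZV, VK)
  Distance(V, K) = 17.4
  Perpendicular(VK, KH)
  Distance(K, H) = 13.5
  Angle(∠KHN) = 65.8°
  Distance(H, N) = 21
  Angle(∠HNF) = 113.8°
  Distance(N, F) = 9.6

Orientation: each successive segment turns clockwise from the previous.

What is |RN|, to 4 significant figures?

32.02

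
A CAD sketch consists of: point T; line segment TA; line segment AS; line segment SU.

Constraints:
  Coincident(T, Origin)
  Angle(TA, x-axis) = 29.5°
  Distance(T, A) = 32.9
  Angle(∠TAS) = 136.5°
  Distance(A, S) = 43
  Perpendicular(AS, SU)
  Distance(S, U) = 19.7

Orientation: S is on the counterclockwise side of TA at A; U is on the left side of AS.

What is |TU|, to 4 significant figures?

66.93

∠TAS = 136.5°, so AS runs at 29.5° + (180° − 136.5°) = 73.00° from the x-axis; with |AS| = 43.0, S = A + 43.0·(cos 73.00°, sin 73.00°) = (41.21, 57.32). AS ⟂ SU; with |SU| = 19.7 on the left of AS, U = S + 19.7·(-0.9563, 0.2924) = (22.37, 63.08). Then |TU| = |U − T| = 66.93.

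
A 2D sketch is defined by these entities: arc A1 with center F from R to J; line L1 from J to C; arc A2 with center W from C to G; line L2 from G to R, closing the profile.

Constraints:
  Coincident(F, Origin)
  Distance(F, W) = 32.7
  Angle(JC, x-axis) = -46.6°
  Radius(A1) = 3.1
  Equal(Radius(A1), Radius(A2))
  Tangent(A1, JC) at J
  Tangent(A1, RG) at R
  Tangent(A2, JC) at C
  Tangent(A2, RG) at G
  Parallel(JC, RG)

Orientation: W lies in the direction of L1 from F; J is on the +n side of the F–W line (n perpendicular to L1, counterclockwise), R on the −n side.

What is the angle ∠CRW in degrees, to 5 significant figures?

5.3205°

The slot axis is L1's direction at -46.6°, so u = (cos -46.6°, sin -46.6°) = (0.68709, -0.72657) and n = (−sin -46.6°, cos -46.6°) = (0.72657, 0.68709). F is at the origin and W lies 32.7 along u from F, so W = 32.7·u = (22.468, -23.759). Tangency of A1 to both parallel lines with radius 3.1 puts J and R at F ± 3.1·n: J = (2.2524, 2.1300), R = (-2.2524, -2.1300). Equal radii place C and G the same way about W: C = W + 3.1·n = (24.720, -21.629), G = W − 3.1·n = (20.215, -25.889). Then cos ∠CRW = RC·RW / (|RC||RW|), giving 5.3205°.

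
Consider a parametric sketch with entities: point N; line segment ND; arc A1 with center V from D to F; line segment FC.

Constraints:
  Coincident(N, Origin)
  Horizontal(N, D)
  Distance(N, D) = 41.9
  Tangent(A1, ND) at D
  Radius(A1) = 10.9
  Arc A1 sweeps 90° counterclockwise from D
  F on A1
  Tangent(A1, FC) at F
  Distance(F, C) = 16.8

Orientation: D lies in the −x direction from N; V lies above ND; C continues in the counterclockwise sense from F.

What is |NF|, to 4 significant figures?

32.86

Tangency of A1 to ND means the radius VD is perpendicular to ND, so V = D + (0, 10.9) = (-41.90, 10.90). On A1, D sits at bearing -90° from V; a 90° counterclockwise sweep puts F at bearing 0°, so F = V + 10.9·(cos 0°, sin 0°) = (-31.00, 10.90). Then |NF| = |F − N| = 32.86.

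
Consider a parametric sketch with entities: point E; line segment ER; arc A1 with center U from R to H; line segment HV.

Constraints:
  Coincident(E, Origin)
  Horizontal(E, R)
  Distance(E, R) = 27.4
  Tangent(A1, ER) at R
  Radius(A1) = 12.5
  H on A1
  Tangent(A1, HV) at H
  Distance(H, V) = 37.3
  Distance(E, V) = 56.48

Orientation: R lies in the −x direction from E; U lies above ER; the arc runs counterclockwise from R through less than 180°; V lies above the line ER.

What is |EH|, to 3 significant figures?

21.4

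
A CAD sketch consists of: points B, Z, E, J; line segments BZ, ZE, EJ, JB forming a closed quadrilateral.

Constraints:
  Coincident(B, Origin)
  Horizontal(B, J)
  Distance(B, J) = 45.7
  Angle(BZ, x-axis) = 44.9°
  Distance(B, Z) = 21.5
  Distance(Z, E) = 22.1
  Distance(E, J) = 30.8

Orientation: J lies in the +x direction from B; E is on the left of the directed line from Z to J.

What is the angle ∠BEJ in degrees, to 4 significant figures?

73.75°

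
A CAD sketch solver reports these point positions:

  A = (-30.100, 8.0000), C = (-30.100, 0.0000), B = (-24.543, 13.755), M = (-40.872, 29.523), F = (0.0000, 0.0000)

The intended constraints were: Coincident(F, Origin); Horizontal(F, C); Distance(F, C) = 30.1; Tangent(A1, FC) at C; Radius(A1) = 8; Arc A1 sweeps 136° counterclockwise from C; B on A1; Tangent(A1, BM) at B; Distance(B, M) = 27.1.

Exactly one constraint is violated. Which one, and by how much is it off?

Distance(B, M) = 27.1 — off by 4.40.

F = (0.00, 0.00) ✓; F.y = 0.00, C.y = 0.00 ✓; |FC| = 30.10 ✓; ∠(AC, CF) = 90.00° ✓; |AC| = 8.000 ✓; bearing(A→B) − bearing(A→C) = 136.0° ✓; |AB| = 8.000 ✓; ∠(AB, BM) = 90.00° ✓; |BM| = 22.70 ✗.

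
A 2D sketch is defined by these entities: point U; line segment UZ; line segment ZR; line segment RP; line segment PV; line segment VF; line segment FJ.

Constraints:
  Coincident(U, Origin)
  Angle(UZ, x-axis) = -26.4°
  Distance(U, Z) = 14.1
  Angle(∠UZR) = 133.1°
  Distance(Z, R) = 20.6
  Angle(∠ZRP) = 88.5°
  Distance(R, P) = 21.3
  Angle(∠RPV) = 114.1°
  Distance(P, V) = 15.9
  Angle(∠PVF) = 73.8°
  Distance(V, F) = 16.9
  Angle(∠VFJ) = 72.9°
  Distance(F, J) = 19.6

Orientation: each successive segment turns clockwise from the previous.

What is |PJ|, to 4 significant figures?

7.544

∠PVF = 73.8° gives VF at 23.10° from the x-axis; with |VF| = 16.9, F = (3.469, -12.65). ∠VFJ = 72.9° gives FJ at -84.00° from the x-axis; with |FJ| = 19.6, J = (5.517, -32.14). Then |PJ| = |J − P| = 7.544.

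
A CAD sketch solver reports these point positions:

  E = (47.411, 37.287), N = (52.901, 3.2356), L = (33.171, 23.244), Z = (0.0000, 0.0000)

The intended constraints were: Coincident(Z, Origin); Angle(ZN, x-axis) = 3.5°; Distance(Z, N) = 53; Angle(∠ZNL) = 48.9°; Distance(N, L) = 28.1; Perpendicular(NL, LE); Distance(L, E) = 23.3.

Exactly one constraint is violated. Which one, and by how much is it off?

Distance(L, E) = 23.3 — off by 3.30.

Z = (0.00, 0.00) ✓; ZN at 3.500° ✓; |ZN| = 53.00 ✓; ∠ZNL = 48.90° ✓; |NL| = 28.10 ✓; ∠(NL, LE) = 90.00° ✓; |LE| = 20.00 ✗.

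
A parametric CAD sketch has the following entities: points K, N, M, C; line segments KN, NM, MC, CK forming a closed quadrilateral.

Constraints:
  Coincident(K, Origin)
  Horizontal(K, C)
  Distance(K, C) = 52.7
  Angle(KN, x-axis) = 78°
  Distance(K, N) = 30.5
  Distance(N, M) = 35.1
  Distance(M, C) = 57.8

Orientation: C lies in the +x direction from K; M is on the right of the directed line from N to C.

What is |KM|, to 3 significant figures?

6.04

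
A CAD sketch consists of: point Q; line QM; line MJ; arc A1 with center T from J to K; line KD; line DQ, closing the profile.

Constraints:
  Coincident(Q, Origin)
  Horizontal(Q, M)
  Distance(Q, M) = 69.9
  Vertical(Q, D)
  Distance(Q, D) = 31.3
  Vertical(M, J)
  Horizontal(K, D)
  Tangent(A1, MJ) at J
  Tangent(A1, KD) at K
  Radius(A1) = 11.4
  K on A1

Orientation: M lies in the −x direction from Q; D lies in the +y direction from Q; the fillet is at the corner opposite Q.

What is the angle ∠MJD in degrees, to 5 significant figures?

99.263°

Q is at the origin; Q and M share the same y with |QM| = 69.9 and M on the −x side, so M = (-69.900, 0.0000). QD is vertical with |QD| = 31.3 and D on the +y side, so D = (0.0000, 31.300). The virtual corner opposite Q is at (-69.900, 31.300). A1 meets MJ tangentially, so TJ is at right angles to MJ and the tangent condition forces TK to be normal to KD, with radius 11.4, so the center T sits 11.4 in from both sides at T = (-58.500, 19.900). That places the tangent points at J = (-69.900, 19.900) on MJ and K = (-58.500, 31.300) on KD. Then cos ∠MJD = JM·JD / (|JM||JD|), giving 99.263°.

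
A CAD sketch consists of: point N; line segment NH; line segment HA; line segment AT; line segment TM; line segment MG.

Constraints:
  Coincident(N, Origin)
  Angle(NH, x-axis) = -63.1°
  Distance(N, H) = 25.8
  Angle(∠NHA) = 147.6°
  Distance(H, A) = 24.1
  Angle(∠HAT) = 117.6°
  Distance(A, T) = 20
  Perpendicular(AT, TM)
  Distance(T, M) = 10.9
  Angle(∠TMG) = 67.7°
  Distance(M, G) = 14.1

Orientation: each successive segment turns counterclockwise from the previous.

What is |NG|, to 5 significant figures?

44.480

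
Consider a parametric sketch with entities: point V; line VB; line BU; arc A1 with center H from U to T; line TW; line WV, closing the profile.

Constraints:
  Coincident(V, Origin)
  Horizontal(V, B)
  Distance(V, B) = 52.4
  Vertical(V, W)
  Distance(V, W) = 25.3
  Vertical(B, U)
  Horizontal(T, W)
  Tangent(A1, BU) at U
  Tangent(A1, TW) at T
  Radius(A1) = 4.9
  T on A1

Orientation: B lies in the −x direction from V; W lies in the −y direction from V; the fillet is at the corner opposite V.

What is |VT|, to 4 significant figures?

53.82

V is at the origin; VB is horizontal with |VB| = 52.4 and B on the −x side, so B = (-52.40, 0.000). VW is vertical with |VW| = 25.3 and W on the −y side, so W = (0.000, -25.30). The virtual corner opposite V is at (-52.40, -25.30). A1 meets BU tangentially, so HU is at right angles to BU and the tangent condition forces HT to be normal to TW, with radius 4.9, so the center H sits 4.9 in from both sides at H = (-47.50, -20.40). That places the tangent points at U = (-52.40, -20.40) on BU and T = (-47.50, -25.30) on TW. Then |VT| = |T − V| = 53.82.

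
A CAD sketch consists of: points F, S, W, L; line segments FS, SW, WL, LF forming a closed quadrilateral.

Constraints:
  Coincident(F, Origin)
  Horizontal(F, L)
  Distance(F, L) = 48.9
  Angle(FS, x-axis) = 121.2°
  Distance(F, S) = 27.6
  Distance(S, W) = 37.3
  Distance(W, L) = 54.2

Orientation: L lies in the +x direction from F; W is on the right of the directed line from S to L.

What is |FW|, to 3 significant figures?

12.8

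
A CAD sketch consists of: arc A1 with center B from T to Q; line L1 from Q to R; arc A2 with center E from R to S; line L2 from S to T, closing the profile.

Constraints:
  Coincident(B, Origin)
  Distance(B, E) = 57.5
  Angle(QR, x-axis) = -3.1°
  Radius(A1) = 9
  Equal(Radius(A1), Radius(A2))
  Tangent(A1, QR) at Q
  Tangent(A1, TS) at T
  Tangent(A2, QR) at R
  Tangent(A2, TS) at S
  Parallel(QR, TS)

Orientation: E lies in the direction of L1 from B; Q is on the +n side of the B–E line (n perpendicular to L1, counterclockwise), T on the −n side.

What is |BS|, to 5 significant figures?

58.200

The slot axis is L1's direction at -3.1°, so u = (cos -3.1°, sin -3.1°) = (0.99854, -0.054079) and n = (−sin -3.1°, cos -3.1°) = (0.054079, 0.99854). B is at the origin and E lies 57.5 along u from B, so E = 57.5·u = (57.416, -3.1095). Tangency of A1 to both parallel lines with radius 9.0 puts Q and T at B ± 9.0·n: Q = (0.48671, 8.9868), T = (-0.48671, -8.9868). Equal radii place R and S the same way about E: R = E + 9.0·n = (57.903, 5.8773), S = E − 9.0·n = (56.929, -12.096). Then |BS| = |S − B| = 58.200.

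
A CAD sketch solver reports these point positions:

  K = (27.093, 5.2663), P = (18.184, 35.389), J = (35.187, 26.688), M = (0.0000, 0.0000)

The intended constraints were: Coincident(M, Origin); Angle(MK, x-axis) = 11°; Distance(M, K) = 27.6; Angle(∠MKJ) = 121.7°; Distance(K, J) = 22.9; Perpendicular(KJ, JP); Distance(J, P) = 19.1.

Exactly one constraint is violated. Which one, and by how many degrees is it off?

Perpendicular(KJ, JP) — off by 6.40°.

M = (0.00, 0.00) ✓; MK at 11.00° ✓; |MK| = 27.60 ✓; ∠MKJ = 121.7° ✓; |KJ| = 22.90 ✓; ∠(KJ, JP) = 83.60° ✗; |JP| = 19.10 ✓.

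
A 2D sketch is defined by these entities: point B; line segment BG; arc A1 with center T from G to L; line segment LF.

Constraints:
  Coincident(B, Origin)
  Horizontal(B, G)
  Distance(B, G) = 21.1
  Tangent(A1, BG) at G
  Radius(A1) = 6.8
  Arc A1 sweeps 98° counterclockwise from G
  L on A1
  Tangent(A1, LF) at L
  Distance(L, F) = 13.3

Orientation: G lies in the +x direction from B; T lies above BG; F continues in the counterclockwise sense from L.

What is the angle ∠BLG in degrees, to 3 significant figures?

33.4°

Tangency of A1 to BG means the radius TG is perpendicular to BG, so T = G + (0, 6.8) = (21.1, 6.80). On A1, G sits at bearing -90° from T; a 98° counterclockwise sweep puts L at bearing 8°, so L = T + 6.8·(cos 8°, sin 8°) = (27.8, 7.75). Then cos ∠BLG = LB·LG / (|LB||LG|), giving 33.4°.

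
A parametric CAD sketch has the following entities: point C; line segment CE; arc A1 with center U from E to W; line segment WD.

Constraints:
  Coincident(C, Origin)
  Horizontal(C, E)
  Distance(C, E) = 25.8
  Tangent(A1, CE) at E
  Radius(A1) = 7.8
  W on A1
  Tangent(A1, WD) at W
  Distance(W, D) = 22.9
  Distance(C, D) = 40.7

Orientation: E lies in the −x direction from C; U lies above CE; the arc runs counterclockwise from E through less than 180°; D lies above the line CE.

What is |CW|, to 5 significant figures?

20.960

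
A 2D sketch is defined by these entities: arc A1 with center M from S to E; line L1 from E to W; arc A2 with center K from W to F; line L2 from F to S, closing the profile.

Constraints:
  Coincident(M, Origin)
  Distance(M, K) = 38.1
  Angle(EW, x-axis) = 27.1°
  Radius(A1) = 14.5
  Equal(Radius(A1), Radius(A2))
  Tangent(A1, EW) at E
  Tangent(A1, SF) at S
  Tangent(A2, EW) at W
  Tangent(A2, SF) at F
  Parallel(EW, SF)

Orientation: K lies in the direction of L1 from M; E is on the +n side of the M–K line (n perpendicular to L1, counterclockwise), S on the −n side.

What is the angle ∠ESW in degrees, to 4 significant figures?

52.72°

The slot axis is L1's direction at 27.1°, so u = (cos 27.1°, sin 27.1°) = (0.8902, 0.4555) and n = (−sin 27.1°, cos 27.1°) = (-0.4555, 0.8902). M is at the origin and K lies 38.1 along u from M, so K = 38.1·u = (33.92, 17.36). Tangency of A1 to both parallel lines with radius 14.5 puts E and S at M ± 14.5·n: E = (-6.605, 12.91), S = (6.605, -12.91). Equal radii place W and F the same way about K: W = K + 14.5·n = (27.31, 30.26), F = K − 14.5·n = (40.52, 4.448). Then cos ∠ESW = SE·SW / (|SE||SW|), giving 52.72°.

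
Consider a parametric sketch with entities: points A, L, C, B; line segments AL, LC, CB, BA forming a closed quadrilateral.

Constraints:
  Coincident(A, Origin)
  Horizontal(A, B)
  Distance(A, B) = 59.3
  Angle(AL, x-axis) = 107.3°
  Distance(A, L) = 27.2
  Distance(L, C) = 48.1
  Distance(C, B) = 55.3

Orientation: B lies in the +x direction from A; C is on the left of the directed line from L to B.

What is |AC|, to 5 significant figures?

59.817

A is at the origin; AB is horizontal with |AB| = 59.3 and B in +x, so B = (59.3, 0). AL runs at 107.3° with |AL| = 27.2, so L = (-8.0886, 25.969). C is determined by |LC| = 48.1 and |CB| = 55.3 together: it lies at the intersection of circle(L, 48.1) and circle(B, 55.3). With |LB| = 72.219, the foot of the radical line on LB is 30.955 from L and the perpendicular offset is √(48.1² − 30.955²) = 36.815. Taking the left-of-LB solution: C = (34.035, 49.191).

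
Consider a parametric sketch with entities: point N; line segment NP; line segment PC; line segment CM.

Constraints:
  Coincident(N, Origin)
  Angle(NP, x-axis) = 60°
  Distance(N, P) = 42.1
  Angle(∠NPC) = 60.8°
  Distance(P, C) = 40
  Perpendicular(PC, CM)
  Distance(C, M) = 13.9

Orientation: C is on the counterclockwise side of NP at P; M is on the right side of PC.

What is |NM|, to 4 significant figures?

54.26

∠NPC = 60.8°, so PC runs at 60.0° + (180° − 60.8°) = 179.2° from the x-axis; with |PC| = 40.0, C = P + 40.0·(cos 179.2°, sin 179.2°) = (-18.95, 37.02). The perpendicularity gives CM at right angles to PC; with |CM| = 13.9 on the right of PC, M = C + 13.9·(0.01396, 0.9999) = (-18.75, 50.92). Then |NM| = |M − N| = 54.26.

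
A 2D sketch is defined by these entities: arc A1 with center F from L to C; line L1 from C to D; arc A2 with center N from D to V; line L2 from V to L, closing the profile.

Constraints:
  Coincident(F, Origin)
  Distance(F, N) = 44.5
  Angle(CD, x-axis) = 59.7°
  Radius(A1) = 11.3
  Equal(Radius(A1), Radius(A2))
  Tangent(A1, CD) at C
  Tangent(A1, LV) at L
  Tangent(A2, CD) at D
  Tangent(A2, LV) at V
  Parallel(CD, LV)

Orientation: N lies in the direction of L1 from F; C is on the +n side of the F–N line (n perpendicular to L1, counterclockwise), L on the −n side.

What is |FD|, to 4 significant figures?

45.91

The slot axis is L1's direction at 59.7°, so u = (cos 59.7°, sin 59.7°) = (0.5045, 0.8634) and n = (−sin 59.7°, cos 59.7°) = (-0.8634, 0.5045). F is at the origin and N lies 44.5 along u from F, so N = 44.5·u = (22.45, 38.42). Tangency of A1 to both parallel lines with radius 11.3 puts C and L at F ± 11.3·n: C = (-9.756, 5.701), L = (9.756, -5.701). Equal radii place D and V the same way about N: D = N + 11.3·n = (12.70, 44.12), V = N − 11.3·n = (32.21, 32.72). Then |FD| = |D − F| = 45.91.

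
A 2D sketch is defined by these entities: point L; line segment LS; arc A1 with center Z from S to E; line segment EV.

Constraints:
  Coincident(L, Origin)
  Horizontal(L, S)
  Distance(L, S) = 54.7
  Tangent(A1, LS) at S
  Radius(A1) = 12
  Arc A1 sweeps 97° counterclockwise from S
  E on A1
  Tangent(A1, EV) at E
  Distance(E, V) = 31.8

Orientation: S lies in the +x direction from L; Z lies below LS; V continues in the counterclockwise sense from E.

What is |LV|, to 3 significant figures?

64.8

On A1, S sits at bearing 90° from Z; a 97° counterclockwise sweep puts E at bearing 187°, so E = Z + 12.0·(cos 187°, sin 187°) = (42.8, -13.5). Tangency of A1 to EV means the radius ZE is perpendicular to EV, so EV runs along (−sin 187°, cos 187°); with |EV| = 31.8, V = (46.7, -45.0). Then |LV| = |V − L| = 64.8.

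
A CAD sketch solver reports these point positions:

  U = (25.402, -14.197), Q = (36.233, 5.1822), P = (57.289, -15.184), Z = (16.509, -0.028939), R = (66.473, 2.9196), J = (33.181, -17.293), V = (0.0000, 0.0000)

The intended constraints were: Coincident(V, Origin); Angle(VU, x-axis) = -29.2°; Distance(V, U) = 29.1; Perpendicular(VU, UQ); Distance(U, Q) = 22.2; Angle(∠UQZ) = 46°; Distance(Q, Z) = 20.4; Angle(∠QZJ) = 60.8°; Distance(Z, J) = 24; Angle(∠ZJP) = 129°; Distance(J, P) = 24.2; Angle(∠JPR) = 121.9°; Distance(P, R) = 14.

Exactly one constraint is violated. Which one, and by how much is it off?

Distance(P, R) = 14 — off by 6.30.

V = (0.00, 0.00) ✓; VU at -29.20° ✓; |VU| = 29.10 ✓; ∠(VU, UQ) = 90.00° ✓; |UQ| = 22.20 ✓; ∠UQZ = 46.00° ✓; |QZ| = 20.40 ✓; ∠QZJ = 60.80° ✓; |ZJ| = 24.00 ✓; ∠ZJP = 129.0° ✓; |JP| = 24.20 ✓; ∠JPR = 121.9° ✓; |PR| = 20.30 ✗.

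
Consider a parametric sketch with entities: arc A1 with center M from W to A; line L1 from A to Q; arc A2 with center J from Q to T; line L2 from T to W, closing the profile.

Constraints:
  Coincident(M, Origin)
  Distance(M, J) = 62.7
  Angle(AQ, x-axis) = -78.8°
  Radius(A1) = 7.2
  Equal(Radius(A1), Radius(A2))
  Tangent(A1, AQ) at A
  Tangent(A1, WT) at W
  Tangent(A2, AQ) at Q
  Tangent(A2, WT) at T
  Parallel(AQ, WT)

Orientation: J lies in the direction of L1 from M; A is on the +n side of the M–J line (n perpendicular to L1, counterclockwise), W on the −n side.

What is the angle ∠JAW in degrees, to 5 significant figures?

83.449°

The slot axis is L1's direction at -78.8°, so u = (cos -78.8°, sin -78.8°) = (0.19423, -0.98096) and n = (−sin -78.8°, cos -78.8°) = (0.98096, 0.19423). M is at the origin and J lies 62.7 along u from M, so J = 62.7·u = (12.178, -61.506). Tangency of A1 to both parallel lines with radius 7.2 puts A and W at M ± 7.2·n: A = (7.0629, 1.3985), W = (-7.0629, -1.3985). Then cos ∠JAW = AJ·AW / (|AJ||AW|), giving 83.449°.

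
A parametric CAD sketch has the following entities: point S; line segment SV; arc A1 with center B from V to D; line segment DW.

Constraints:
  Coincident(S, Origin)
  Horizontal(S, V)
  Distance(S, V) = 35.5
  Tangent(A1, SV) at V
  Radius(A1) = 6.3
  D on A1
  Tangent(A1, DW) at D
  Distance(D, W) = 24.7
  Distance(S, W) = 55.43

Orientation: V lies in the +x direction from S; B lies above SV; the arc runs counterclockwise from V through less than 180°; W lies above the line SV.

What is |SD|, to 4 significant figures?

41.91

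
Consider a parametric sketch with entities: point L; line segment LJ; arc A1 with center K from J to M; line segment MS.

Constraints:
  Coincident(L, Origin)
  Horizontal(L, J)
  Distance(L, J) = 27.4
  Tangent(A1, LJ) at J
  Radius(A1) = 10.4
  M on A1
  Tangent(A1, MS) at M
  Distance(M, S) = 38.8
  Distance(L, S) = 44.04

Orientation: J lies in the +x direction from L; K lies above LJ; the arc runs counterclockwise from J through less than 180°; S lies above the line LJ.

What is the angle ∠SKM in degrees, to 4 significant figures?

75.00°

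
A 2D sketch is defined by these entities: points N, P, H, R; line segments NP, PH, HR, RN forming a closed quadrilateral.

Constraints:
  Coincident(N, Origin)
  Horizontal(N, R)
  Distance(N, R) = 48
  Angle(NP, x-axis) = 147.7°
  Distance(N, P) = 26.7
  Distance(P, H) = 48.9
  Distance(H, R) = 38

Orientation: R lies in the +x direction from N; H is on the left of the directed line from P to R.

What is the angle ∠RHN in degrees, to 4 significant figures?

78.44°

Checks: N.y = 0.00, R.y = 0.00 ✓; |PH| = 48.90 ✓; |HR| = 38.00 ✓.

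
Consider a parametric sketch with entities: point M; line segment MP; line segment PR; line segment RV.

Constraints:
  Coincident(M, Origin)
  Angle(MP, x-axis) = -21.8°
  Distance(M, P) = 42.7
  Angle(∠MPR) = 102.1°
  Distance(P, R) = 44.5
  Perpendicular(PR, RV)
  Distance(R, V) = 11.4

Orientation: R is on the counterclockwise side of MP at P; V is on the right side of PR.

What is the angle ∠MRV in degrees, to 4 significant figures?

128.0°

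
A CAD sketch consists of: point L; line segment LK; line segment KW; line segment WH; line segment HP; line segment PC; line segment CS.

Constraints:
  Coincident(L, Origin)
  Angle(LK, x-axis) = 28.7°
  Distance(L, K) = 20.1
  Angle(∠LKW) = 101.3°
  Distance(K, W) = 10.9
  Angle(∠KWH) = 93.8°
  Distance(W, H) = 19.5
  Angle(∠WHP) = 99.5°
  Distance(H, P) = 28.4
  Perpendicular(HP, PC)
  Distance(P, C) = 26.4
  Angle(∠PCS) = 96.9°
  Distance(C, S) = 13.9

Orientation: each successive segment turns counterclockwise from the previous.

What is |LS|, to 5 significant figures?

24.633

L is at the origin; LK runs at 28.7° with length 20.1, so K = (17.631, 9.6525). ∠LKW = 101.3° gives KW at 107.40° from the x-axis; with |KW| = 10.9, W = (14.371, 20.054). ∠KWH = 93.8° gives WH at -166.40° from the x-axis; with |WH| = 19.5, H = (-4.5821, 15.468). ∠WHP = 99.5° gives HP at -85.900° from the x-axis; with |HP| = 28.4, P = (-2.5516, -12.859). HP is perpendicular to PC, so PC runs at 4.1000°; with |PC| = 26.4, C = (23.781, -10.971). ∠PCS = 96.9° gives CS at 87.200° from the x-axis; with |CS| = 13.9, S = (24.460, 2.9121). Then |LS| = |S − L| = 24.633.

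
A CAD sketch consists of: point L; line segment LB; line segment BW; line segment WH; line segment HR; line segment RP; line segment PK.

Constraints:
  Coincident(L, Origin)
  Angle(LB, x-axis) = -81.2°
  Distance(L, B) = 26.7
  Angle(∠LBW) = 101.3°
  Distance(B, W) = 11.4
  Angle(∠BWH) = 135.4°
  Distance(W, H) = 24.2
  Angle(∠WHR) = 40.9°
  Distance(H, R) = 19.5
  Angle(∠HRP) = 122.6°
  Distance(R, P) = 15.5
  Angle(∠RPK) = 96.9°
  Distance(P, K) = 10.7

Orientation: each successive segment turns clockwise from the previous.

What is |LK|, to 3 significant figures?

34.1

L is at the origin; LB runs at -81.2° with length 26.7, so B = (4.08, -26.4). ∠LBW = 101.3° gives BW at -160° from the x-axis; with |BW| = 11.4, W = (-6.62, -30.3). ∠BWH = 135.4° gives WH at 156° from the x-axis; with |WH| = 24.2, H = (-28.6, -20.3). ∠WHR = 40.9° gives HR at 16.4° from the x-axis; with |HR| = 19.5, R = (-9.94, -14.8). ∠HRP = 122.6° gives RP at -41.0° from the x-axis; with |RP| = 15.5, P = (1.76, -24.9). ∠RPK = 96.9° gives PK at -124° from the x-axis; with |PK| = 10.7, K = (-4.24, -33.8). Then |LK| = |K − L| = 34.1.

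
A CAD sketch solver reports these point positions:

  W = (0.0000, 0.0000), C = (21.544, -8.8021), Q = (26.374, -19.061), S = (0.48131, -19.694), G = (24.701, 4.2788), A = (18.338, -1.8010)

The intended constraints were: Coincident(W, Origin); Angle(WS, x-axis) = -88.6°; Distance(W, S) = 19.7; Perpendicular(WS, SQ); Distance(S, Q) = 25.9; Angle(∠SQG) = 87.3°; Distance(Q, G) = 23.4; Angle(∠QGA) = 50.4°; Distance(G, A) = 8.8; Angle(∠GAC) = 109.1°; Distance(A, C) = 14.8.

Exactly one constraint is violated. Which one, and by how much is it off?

Distance(A, C) = 14.8 — off by 7.10.

W = (0.00, 0.00) ✓; WS at -88.60° ✓; |WS| = 19.70 ✓; ∠(WS, SQ) = 90.00° ✓; |SQ| = 25.90 ✓; ∠SQG = 87.30° ✓; |QG| = 23.40 ✓; ∠QGA = 50.40° ✓; |GA| = 8.801 ✓; ∠GAC = 109.1° ✓; |AC| = 7.700 ✗.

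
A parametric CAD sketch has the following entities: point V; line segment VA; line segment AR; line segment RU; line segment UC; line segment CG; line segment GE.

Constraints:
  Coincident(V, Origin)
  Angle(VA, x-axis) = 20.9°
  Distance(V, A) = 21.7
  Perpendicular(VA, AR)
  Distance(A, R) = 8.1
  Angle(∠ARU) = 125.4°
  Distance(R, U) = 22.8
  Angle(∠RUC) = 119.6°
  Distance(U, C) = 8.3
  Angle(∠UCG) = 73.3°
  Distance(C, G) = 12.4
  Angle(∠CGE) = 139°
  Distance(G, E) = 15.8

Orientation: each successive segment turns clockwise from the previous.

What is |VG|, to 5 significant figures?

9.3657

V is at the origin; VA runs at 20.9° with length 21.7, so A = (20.272, 7.7412). The perpendicularity gives AR at right angles to VA, so AR runs at -69.100°; with |AR| = 8.1, R = (23.162, 0.17416). ∠ARU = 125.4° gives RU at -123.70° from the x-axis; with |RU| = 22.8, U = (10.511, -18.794). ∠RUC = 119.6° gives UC at 175.90° from the x-axis; with |UC| = 8.3, C = (2.2326, -18.201). ∠UCG = 73.3° gives CG at 69.200° from the x-axis; with |CG| = 12.4, G = (6.6359, -6.6091). Then |VG| = |G − V| = 9.3657.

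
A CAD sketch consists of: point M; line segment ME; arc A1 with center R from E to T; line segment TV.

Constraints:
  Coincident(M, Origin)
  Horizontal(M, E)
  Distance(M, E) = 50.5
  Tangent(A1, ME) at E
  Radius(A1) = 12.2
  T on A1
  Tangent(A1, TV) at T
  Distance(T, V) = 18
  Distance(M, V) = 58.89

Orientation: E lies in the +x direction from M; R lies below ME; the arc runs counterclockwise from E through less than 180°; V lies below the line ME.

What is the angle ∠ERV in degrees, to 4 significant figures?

173.9°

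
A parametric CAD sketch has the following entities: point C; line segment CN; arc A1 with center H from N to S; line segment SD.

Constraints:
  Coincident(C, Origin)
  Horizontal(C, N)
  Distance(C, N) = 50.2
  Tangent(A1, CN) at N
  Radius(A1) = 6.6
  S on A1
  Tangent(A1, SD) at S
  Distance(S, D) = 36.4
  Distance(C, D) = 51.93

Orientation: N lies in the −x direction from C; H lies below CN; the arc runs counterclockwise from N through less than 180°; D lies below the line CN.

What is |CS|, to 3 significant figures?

56.5

C is at the origin; CN is horizontal with |CN| = 50.2 and N on the −x side, so N = (-50.2, 0.00). Tangency of A1 to CN means the radius HN is perpendicular to CN, so H = N + (0, -6.6) = (-50.2, -6.60). Since HS ⟂ SD (tangency), |HD| = √(6.6² + 36.4²) = 37.0 regardless of where S sits on A1. So D lies on both circle(C, 51.93) and circle(H, 37.0); the below-CN intersection is D = (-33.6, -39.6). S is the foot of the tangent from D: S = (-55.5, -10.6).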